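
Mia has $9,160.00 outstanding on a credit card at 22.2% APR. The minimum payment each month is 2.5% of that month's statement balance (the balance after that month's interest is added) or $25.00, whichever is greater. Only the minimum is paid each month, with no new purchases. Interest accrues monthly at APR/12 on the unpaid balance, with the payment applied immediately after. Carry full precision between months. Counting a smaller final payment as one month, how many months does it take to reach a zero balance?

391 months

Monthly rate r = 22.2%/12 = 1.85% = 0.0185.
While 2.5% of the post-interest balance exceeds $25.00, each month B ← (B·(1+r))·(1 − 0.025), i.e. B shrinks by the factor (1+r)·0.975 = 0.99304.
This holds for months 1–320. Entering month 321 the balance is $979.27; 2.5% of the post-interest balance is now below $25.00, so the flat $25.00 minimum applies from here.
From month 321 a fixed $25.00 at rate r clears $979.27 in 71 more payments. Total: 320 + 71 = 391 months.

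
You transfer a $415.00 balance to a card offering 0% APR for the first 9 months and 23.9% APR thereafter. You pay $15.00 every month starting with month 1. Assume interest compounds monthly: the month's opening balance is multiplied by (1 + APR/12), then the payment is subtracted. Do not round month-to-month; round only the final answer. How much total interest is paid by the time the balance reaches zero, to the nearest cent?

$73.62

Promo months 1–9 at r₀ = 0%/12 = 0; months 10+ at r₁ = 23.9%/12 = 0.0199167.
After month 9 (no interest yet): B = $415.00 − 9·$15.00 = $280.00.
Then at r₁ with $15.00/mo: n₂ = −ln(1 − r₁·B/P)/ln(1+r₁) ≈ 23.57 → 24 more payments.
Total paid = 32·$15.00 + $8.62 = $488.62; interest = $488.62 − $415.00 = $73.62.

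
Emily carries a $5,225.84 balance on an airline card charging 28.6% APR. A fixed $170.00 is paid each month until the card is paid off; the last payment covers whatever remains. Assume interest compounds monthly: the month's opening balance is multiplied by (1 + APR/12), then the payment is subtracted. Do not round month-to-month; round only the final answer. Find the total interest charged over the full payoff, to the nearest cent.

Monthly rate r = 28.6%/12 = 2.38333% = 0.0238333.
Payoff takes n = ⌈−ln(1 − rB₀/P)/ln(1+r)⌉ = ⌈56.007⌉ = 57 payments; the last is $1.15.
Total paid = 56·$170.00 + $1.15 = $9,521.15.
Total interest = total paid − principal = $9,521.15 − $5,225.84 = $4,295.31.

$4,295.31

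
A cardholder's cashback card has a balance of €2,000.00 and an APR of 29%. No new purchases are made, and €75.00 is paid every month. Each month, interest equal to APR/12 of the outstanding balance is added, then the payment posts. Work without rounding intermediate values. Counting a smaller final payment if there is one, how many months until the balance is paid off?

44 payments

Monthly rate r = 29%/12 = 2.41667% = 0.0241667.
Recurrence: B ← B·(1+r) − €75.00.
Month 1: interest €48.33; balance after payment €1,973.33.
Month 2: interest €47.69; balance after payment €1,946.02.
Closed form: n = −ln(1 − rB₀/P)/ln(1+r) = −ln(0.35556)/ln(1.02417) ≈ 43.304, so the balance reaches zero during payment 44.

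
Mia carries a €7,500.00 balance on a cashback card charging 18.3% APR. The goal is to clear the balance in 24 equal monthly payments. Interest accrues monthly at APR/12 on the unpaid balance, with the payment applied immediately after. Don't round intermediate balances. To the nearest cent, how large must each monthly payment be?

€375.52

Monthly rate r = 18.3%/12 = 1.525% = 0.01525.
Level-payment amortization: P = B₀·r / (1 − (1+r)^(−n)) = 7500.00·0.01525 / (1 − 1.01525^(−24)).
Denominator 1 − (1+r)^(−24) = 0.304578611.
P = 114.375 / 0.304578611 ≈ 375.52.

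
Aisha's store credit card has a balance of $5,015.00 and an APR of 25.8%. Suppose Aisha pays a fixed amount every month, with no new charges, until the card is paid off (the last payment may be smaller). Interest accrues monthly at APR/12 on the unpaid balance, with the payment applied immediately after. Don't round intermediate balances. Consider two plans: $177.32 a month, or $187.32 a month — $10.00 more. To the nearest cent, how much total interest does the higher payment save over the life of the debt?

$260.03

Monthly rate r = 25.8%/12 = 2.15% = 0.0215.
At $177.32/mo: n = ⌈−ln(1 − rB₀/P)/ln(1+r)⌉ = 45 payments (last $5.82); total interest = total paid − $5,015.00 = $2,792.90.
At $187.32/mo: 41 payments (last $55.07); total interest $2,532.87.
Interest saved = $2,792.90 − $2,532.87 = $260.03.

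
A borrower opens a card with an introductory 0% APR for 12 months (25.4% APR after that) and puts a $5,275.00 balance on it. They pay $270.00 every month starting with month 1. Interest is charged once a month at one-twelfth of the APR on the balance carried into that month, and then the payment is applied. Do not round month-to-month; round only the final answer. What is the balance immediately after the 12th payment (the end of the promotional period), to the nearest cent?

Promo months 1–12 at r₀ = 0%/12 = 0; months 13+ at r₁ = 25.4%/12 = 0.0211667.
After month 12 (no interest yet): B = $5,275.00 − 12·$270.00 = $2,035.00.

$2,035.00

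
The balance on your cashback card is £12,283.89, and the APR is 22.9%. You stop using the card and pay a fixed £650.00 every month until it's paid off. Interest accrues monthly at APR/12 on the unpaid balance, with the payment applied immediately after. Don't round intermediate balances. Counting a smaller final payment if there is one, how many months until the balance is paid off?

Monthly rate r = 22.9%/12 = 1.90833% = 0.0190833.
Recurrence: B ← B·(1+r) − £650.00.
Month 1: interest £234.42; balance after payment £11,868.31.
Month 2: interest £226.49; balance after payment £11,444.79.
Closed form: n = −ln(1 − rB₀/P)/ln(1+r) = −ln(0.63936)/ln(1.01908) ≈ 23.662, so the balance reaches zero during payment 24.

24 payments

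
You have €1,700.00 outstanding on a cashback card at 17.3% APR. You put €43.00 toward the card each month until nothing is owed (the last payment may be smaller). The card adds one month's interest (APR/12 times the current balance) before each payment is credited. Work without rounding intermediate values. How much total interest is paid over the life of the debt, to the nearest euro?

Monthly rate r = 17.3%/12 = 1.44167% = 0.0144167.
Payoff takes n = ⌈−ln(1 − rB₀/P)/ln(1+r)⌉ = ⌈58.956⌉ = 59 payments; the last is €41.12.
Total paid = 58·€43.00 + €41.12 = €2,535.12.
Total interest = total paid − principal = €2,535.12 − €1,700.00 = €835.12.

€835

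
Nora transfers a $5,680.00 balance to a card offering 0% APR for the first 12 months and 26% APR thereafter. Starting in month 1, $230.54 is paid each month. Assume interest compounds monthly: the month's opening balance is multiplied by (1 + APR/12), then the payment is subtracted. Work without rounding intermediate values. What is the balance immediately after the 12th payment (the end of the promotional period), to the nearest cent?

$2,913.52

Promo months 1–12 at r₀ = 0%/12 = 0; months 13+ at r₁ = 26%/12 = 0.0216667.
After month 12 (no interest yet): B = $5,680.00 − 12·$230.54 = $2,913.52.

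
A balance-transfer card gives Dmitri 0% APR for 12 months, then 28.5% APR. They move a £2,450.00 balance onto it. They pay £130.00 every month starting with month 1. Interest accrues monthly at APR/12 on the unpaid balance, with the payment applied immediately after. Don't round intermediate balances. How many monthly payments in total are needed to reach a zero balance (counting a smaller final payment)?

20 months

Promo months 1–12 at r₀ = 0%/12 = 0; months 13+ at r₁ = 28.5%/12 = 0.02375.
After month 12 (no interest yet): B = £2,450.00 − 12·£130.00 = £890.00.
Then at r₁ with £130.00/mo: n₂ = −ln(1 − r₁·B/P)/ln(1+r₁) ≈ 7.56 → 8 more payments.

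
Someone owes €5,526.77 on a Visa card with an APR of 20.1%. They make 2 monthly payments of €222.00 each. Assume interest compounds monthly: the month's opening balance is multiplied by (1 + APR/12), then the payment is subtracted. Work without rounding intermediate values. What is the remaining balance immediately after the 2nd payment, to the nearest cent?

€5,265.75

Monthly rate r = 20.1%/12 = 1.675% = 0.01675.
Each month: B ← B·(1+r) − €222.00.
Month 1: interest €92.57; balance after payment €5,397.34.
Month 2: interest €90.41; balance after payment €5,265.75.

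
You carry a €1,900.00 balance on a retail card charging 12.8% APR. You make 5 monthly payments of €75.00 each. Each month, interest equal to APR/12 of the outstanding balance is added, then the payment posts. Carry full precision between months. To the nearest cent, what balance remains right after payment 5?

€1,620.43

Monthly rate r = 12.8%/12 = 1.06667% = 0.0106667.
Each month: B ← B·(1+r) − €75.00.
Month 1: interest €20.27; balance after payment €1,845.27.
Month 2: interest €19.68; balance after payment €1,789.95.
Month 3: interest €19.09; balance after payment €1,734.04.
Month 4: interest €18.50; balance after payment €1,677.54.
Month 5: interest €17.89; balance after payment €1,620.43.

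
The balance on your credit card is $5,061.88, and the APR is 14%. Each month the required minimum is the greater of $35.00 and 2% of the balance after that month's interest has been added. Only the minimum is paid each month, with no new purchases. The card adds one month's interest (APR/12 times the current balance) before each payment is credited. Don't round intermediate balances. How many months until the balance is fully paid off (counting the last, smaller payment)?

199 months

Monthly rate r = 14%/12 = 1.16667% = 0.0116667.
While 2% of the post-interest balance exceeds $35.00, each month B ← (B·(1+r))·(1 − 0.02), i.e. B shrinks by the factor (1+r)·0.98 = 0.99143.
This holds for months 1–125. Entering month 126 the balance is $1,726.84; 2% of the post-interest balance is now below $35.00, so the flat $35.00 minimum applies from here.
From month 126 a fixed $35.00 at rate r clears $1,726.84 in 74 more payments. Total: 125 + 74 = 199 months.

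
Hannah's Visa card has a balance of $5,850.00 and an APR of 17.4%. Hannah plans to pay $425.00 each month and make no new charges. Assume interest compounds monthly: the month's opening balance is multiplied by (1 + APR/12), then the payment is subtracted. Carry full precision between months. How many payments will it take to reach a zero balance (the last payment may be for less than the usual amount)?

Monthly rate r = 17.4%/12 = 1.45% = 0.0145.
Recurrence: B ← B·(1+r) − $425.00.
Month 1: interest $84.82; balance after payment $5,509.82.
Month 2: interest $79.89; balance after payment $5,164.72.
Closed form: n = −ln(1 − rB₀/P)/ln(1+r) = −ln(0.80041)/ln(1.0145) ≈ 15.465, so the balance reaches zero during payment 16.

16 months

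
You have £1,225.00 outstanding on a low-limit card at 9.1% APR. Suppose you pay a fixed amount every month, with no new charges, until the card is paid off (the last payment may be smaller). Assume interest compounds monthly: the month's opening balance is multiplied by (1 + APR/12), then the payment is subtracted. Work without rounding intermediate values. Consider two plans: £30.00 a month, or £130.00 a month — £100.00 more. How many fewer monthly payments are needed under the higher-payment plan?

40 fewer payments

Monthly rate r = 9.1%/12 = 0.758333% = 0.00758333.
At £30.00/mo: n = ⌈−ln(1 − rB₀/P)/ln(1+r)⌉ = 50 payments (last £1.51); total interest = total paid − £1,225.00 = £246.51.
At £130.00/mo: 10 payments (last £105.86); total interest £50.86.
Payments saved = 50 − 10 = 40.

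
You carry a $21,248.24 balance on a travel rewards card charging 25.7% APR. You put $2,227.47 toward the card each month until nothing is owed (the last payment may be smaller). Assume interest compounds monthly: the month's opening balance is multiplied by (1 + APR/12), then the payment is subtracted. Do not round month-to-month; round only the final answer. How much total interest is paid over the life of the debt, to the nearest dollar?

Monthly rate r = 25.7%/12 = 2.14167% = 0.0214167.
Payoff takes n = ⌈−ln(1 − rB₀/P)/ln(1+r)⌉ = ⌈10.785⌉ = 11 payments; the last is $1,751.47.
Total paid = 10·$2,227.47 + $1,751.47 = $24,026.17.
Total interest = total paid − principal = $24,026.17 − $21,248.24 = $2,777.93.

$2,778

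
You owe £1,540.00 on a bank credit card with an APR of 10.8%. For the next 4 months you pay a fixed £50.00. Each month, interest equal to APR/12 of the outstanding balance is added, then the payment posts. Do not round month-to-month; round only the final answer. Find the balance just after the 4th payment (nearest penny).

Monthly rate r = 10.8%/12 = 0.9% = 0.009.
Each month: B ← B·(1+r) − £50.00.
Month 1: interest £13.86; balance after payment £1,503.86.
Month 2: interest £13.53; balance after payment £1,467.39.
Month 3: interest £13.21; balance after payment £1,430.60.
Month 4: interest £12.88; balance after payment £1,393.48.

£1,393.48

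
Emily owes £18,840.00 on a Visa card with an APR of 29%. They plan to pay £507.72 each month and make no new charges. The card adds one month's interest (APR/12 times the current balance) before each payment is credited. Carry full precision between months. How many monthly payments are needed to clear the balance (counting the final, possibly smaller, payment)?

Monthly rate r = 29%/12 = 2.41667% = 0.0241667.
Recurrence: B ← B·(1+r) − £507.72.
Month 1: interest £455.30; balance after payment £18,787.58.
Month 2: interest £454.03; balance after payment £18,733.89.
Closed form: n = −ln(1 − rB₀/P)/ln(1+r) = −ln(0.10325)/ln(1.02417) ≈ 95.088, so the balance reaches zero during payment 96.

96 months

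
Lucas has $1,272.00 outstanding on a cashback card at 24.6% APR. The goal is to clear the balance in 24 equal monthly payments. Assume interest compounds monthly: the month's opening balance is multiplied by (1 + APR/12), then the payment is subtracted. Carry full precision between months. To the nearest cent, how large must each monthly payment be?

$67.63

Monthly rate r = 24.6%/12 = 2.05% = 0.0205.
Level-payment amortization: P = B₀·r / (1 − (1+r)^(−n)) = 1272.00·0.0205 / (1 − 1.0205^(−24)).
Denominator 1 − (1+r)^(−24) = 0.385548254.
P = 26.076 / 0.385548254 ≈ 67.63.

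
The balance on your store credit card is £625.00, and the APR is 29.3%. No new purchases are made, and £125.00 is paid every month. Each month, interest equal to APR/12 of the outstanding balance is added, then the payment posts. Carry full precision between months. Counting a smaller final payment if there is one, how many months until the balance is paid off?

Monthly rate r = 29.3%/12 = 2.44167% = 0.0244167.
Recurrence: B ← B·(1+r) − £125.00.
Month 1: interest £15.26; balance after payment £515.26.
Month 2: interest £12.58; balance after payment £402.84.
Month 3: interest £9.84; balance after payment £287.68.
Month 4: interest £7.02; balance after payment £169.70.
Month 5: interest £4.14; balance after payment £48.85.
Month 6: interest £1.19; balance after payment £0.00.

6 months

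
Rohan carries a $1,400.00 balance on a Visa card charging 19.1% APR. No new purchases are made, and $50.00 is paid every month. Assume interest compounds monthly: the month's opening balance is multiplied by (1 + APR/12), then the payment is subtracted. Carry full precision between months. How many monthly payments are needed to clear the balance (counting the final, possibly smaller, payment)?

Monthly rate r = 19.1%/12 = 1.59167% = 0.0159167.
Recurrence: B ← B·(1+r) − $50.00.
Month 1: interest $22.28; balance after payment $1,372.28.
Month 2: interest $21.84; balance after payment $1,344.13.
Closed form: n = −ln(1 − rB₀/P)/ln(1+r) = −ln(0.55433)/ln(1.01592) ≈ 37.362, so the balance reaches zero during payment 38.

38 payments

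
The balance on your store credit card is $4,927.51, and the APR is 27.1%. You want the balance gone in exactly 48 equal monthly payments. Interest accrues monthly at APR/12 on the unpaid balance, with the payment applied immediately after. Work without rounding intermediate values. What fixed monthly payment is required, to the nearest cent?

Monthly rate r = 27.1%/12 = 2.25833% = 0.0225833.
Level-payment amortization: P = B₀·r / (1 − (1+r)^(−n)) = 4927.51·0.0225833 / (1 − 1.02258^(−48)).
Denominator 1 − (1+r)^(−48) = 0.657656633.
P = 111.28 / 0.657656633 ≈ 169.21.

$169.21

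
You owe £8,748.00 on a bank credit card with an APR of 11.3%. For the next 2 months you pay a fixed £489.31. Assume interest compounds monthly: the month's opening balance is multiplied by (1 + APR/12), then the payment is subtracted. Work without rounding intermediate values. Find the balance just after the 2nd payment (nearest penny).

£7,930.30

Monthly rate r = 11.3%/12 = 0.941667% = 0.00941667.
Each month: B ← B·(1+r) − £489.31.
Month 1: interest £82.38; balance after payment £8,341.07.
Month 2: interest £78.55; balance after payment £7,930.30.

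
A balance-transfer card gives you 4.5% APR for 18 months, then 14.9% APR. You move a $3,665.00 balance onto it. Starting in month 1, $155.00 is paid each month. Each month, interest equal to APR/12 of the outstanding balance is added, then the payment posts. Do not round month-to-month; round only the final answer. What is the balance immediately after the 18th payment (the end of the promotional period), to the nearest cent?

$1,039.70

Promo months 1–18 at r₀ = 4.5%/12 = 0.00375; months 19+ at r₁ = 14.9%/12 = 0.0124167.
After month 18: iterate B ← B·(1+r₀) − $155.00 for 18 months → $1,039.70.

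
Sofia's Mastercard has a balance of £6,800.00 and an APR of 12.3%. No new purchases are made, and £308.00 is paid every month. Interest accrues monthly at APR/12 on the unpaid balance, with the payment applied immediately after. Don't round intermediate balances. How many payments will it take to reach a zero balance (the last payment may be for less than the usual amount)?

Monthly rate r = 12.3%/12 = 1.025% = 0.01025.
Recurrence: B ← B·(1+r) − £308.00.
Month 1: interest £69.70; balance after payment £6,561.70.
Month 2: interest £67.26; balance after payment £6,320.96.
Closed form: n = −ln(1 − rB₀/P)/ln(1+r) = −ln(0.7737)/ln(1.01025) ≈ 25.159, so the balance reaches zero during payment 26.

26 months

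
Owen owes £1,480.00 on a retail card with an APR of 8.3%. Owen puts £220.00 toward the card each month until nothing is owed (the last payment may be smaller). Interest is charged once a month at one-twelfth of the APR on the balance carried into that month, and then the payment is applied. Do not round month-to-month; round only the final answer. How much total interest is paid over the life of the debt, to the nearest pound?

£41

Monthly rate r = 8.3%/12 = 0.691667% = 0.00691667.
Payoff takes n = ⌈−ln(1 − rB₀/P)/ln(1+r)⌉ = ⌈6.913⌉ = 7 payments; the last is £200.83.
Total paid = 6·£220.00 + £200.83 = £1,520.83.
Total interest = total paid − principal = £1,520.83 − £1,480.00 = £40.83.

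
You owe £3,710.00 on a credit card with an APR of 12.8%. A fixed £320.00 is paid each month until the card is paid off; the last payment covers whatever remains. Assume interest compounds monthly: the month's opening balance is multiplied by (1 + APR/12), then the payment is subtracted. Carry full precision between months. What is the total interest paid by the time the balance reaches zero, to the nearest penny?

Monthly rate r = 12.8%/12 = 1.06667% = 0.0106667.
Payoff takes n = ⌈−ln(1 − rB₀/P)/ln(1+r)⌉ = ⌈12.442⌉ = 13 payments; the last is £141.77.
Total paid = 12·£320.00 + £141.77 = £3,981.77.
Total interest = total paid − principal = £3,981.77 − £3,710.00 = £271.77.

£271.77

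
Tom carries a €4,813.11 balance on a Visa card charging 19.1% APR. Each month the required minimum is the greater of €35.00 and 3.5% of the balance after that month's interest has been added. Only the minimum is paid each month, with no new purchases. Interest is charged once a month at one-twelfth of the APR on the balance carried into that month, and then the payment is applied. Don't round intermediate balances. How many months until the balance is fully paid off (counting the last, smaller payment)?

Monthly rate r = 19.1%/12 = 1.59167% = 0.0159167.
While 3.5% of the post-interest balance exceeds €35.00, each month B ← (B·(1+r))·(1 − 0.035), i.e. B shrinks by the factor (1+r)·0.965 = 0.98036.
This holds for months 1–81. Entering month 82 the balance is €965.26; 3.5% of the post-interest balance is now below €35.00, so the flat €35.00 minimum applies from here.
From month 82 a fixed €35.00 at rate r clears €965.26 in 37 more payments. Total: 81 + 37 = 118 months.

118 months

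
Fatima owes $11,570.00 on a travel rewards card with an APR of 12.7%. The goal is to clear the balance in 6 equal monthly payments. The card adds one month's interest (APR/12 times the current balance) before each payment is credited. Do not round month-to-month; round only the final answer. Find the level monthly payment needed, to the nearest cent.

$2,000.39

Monthly rate r = 12.7%/12 = 1.05833% = 0.0105833.
Level-payment amortization: P = B₀·r / (1 − (1+r)^(−n)) = 11570.00·0.0105833 / (1 − 1.01058^(−6)).
Denominator 1 − (1+r)^(−6) = 0.061212689.
P = 122.449 / 0.061212689 ≈ 2000.39.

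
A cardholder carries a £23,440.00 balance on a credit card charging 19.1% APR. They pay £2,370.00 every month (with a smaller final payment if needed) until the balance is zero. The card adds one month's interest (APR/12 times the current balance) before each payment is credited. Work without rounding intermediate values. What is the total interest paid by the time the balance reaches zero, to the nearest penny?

£2,269.63

Monthly rate r = 19.1%/12 = 1.59167% = 0.0159167.
Payoff takes n = ⌈−ln(1 − rB₀/P)/ln(1+r)⌉ = ⌈10.847⌉ = 11 payments; the last is £2,009.63.
Total paid = 10·£2,370.00 + £2,009.63 = £25,709.63.
Total interest = total paid − principal = £25,709.63 − £23,440.00 = £2,269.63.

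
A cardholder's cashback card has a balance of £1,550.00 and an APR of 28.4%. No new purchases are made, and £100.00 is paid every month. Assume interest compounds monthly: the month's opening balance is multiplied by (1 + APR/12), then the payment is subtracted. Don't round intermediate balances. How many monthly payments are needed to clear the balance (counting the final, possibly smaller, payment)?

Monthly rate r = 28.4%/12 = 2.36667% = 0.0236667.
Recurrence: B ← B·(1+r) − £100.00.
Month 1: interest £36.68; balance after payment £1,486.68.
Month 2: interest £35.18; balance after payment £1,421.87.
Closed form: n = −ln(1 − rB₀/P)/ln(1+r) = −ln(0.63317)/ln(1.02367) ≈ 19.538, so the balance reaches zero during payment 20.

20 payments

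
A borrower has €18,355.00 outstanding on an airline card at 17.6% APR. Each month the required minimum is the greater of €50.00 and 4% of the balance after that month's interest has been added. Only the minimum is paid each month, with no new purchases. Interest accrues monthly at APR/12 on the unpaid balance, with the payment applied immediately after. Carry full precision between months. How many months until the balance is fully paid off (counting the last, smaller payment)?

Monthly rate r = 17.6%/12 = 1.46667% = 0.0146667.
While 4% of the post-interest balance exceeds €50.00, each month B ← (B·(1+r))·(1 − 0.04), i.e. B shrinks by the factor (1+r)·0.96 = 0.97408.
This holds for months 1–103. Entering month 104 the balance is €1,227.44; 4% of the post-interest balance is now below €50.00, so the flat €50.00 minimum applies from here.
From month 104 a fixed €50.00 at rate r clears €1,227.44 in 31 more payments. Total: 103 + 31 = 134 months.

134 months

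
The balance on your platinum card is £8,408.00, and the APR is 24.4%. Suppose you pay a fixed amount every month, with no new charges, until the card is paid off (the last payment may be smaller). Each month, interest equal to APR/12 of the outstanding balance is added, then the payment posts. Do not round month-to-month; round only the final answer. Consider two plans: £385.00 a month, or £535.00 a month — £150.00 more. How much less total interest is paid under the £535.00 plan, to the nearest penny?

Monthly rate r = 24.4%/12 = 2.03333% = 0.0203333.
At £385.00/mo: n = ⌈−ln(1 − rB₀/P)/ln(1+r)⌉ = 30 payments (last £64.44); total interest = total paid − £8,408.00 = £2,821.44.
At £535.00/mo: 20 payments (last £68.43); total interest £1,825.43.
Interest saved = £2,821.44 − £1,825.43 = £996.01.

£996.01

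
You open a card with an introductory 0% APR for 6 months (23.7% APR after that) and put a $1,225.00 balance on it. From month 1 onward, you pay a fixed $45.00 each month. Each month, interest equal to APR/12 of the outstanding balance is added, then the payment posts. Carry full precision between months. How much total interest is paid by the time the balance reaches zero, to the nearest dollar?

Promo months 1–6 at r₀ = 0%/12 = 0; months 7+ at r₁ = 23.7%/12 = 0.01975.
After month 6 (no interest yet): B = $1,225.00 − 6·$45.00 = $955.00.
Then at r₁ with $45.00/mo: n₂ = −ln(1 − r₁·B/P)/ln(1+r₁) ≈ 27.78 → 28 more payments.
Total paid = 33·$45.00 + $35.03 = $1,520.03; interest = $1,520.03 − $1,225.00 = $295.03.

$295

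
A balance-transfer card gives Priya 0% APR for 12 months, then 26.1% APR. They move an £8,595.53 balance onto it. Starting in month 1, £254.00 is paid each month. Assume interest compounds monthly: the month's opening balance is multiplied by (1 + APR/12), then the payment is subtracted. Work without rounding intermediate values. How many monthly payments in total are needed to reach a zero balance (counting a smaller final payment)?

42 months

Promo months 1–12 at r₀ = 0%/12 = 0; months 13+ at r₁ = 26.1%/12 = 0.02175.
After month 12 (no interest yet): B = £8,595.53 − 12·£254.00 = £5,547.53.
Then at r₁ with £254.00/mo: n₂ = −ln(1 − r₁·B/P)/ln(1+r₁) ≈ 29.95 → 30 more payments.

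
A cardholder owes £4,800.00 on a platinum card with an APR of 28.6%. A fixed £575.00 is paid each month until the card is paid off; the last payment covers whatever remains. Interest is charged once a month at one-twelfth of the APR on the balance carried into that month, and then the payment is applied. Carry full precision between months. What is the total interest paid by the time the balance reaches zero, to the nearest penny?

Monthly rate r = 28.6%/12 = 2.38333% = 0.0238333.
Payoff takes n = ⌈−ln(1 − rB₀/P)/ln(1+r)⌉ = ⌈9.418⌉ = 10 payments; the last is £242.26.
Total paid = 9·£575.00 + £242.26 = £5,417.26.
Total interest = total paid − principal = £5,417.26 − £4,800.00 = £617.26.

£617.26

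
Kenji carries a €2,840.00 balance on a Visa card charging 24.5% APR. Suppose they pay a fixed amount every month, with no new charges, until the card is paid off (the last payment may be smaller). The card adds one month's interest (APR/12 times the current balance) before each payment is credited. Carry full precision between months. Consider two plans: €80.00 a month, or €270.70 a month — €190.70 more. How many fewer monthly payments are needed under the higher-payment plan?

Monthly rate r = 24.5%/12 = 2.04167% = 0.0204167.
At €80.00/mo: n = ⌈−ln(1 − rB₀/P)/ln(1+r)⌉ = 64 payments (last €67.13); total interest = total paid − €2,840.00 = €2,267.13.
At €270.70/mo: 12 payments (last €251.03); total interest €388.73.
Payments saved = 64 − 12 = 52.

52 fewer payments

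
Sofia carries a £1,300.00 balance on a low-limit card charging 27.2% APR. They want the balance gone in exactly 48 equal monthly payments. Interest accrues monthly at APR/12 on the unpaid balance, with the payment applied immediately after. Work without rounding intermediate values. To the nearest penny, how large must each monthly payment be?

£44.71

Monthly rate r = 27.2%/12 = 2.26667% = 0.0226667.
Level-payment amortization: P = B₀·r / (1 − (1+r)^(−n)) = 1300.00·0.0226667 / (1 − 1.02267^(−48)).
Denominator 1 − (1+r)^(−48) = 0.658993095.
P = 29.4667 / 0.658993095 ≈ 44.71.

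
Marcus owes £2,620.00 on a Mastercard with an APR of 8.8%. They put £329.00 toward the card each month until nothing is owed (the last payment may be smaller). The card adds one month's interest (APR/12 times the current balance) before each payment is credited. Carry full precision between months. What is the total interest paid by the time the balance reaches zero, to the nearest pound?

£90

Monthly rate r = 8.8%/12 = 0.733333% = 0.00733333.
Payoff takes n = ⌈−ln(1 − rB₀/P)/ln(1+r)⌉ = ⌈8.236⌉ = 9 payments; the last is £77.72.
Total paid = 8·£329.00 + £77.72 = £2,709.72.
Total interest = total paid − principal = £2,709.72 − £2,620.00 = £89.72.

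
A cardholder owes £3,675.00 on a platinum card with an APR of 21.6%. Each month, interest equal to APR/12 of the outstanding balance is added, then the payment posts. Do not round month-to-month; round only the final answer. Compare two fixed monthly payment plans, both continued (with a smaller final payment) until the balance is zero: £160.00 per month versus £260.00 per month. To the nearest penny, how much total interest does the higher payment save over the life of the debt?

£505.21

Monthly rate r = 21.6%/12 = 1.8% = 0.018.
At £160.00/mo: n = ⌈−ln(1 − rB₀/P)/ln(1+r)⌉ = 30 payments (last £144.68); total interest = total paid − £3,675.00 = £1,109.68.
At £260.00/mo: 17 payments (last £119.47); total interest £604.47.
Interest saved = £1,109.68 − £604.47 = £505.21.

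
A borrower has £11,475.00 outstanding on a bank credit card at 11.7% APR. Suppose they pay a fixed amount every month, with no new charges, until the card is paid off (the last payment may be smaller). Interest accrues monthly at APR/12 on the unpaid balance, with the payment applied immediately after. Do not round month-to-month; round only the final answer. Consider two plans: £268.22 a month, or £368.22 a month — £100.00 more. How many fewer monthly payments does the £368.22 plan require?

Monthly rate r = 11.7%/12 = 0.975% = 0.00975.
At £268.22/mo: n = ⌈−ln(1 − rB₀/P)/ln(1+r)⌉ = 56 payments (last £169.75); total interest = total paid − £11,475.00 = £3,446.85.
At £368.22/mo: 38 payments (last £121.00); total interest £2,270.14.
Payments saved = 56 − 38 = 18.

18 fewer payments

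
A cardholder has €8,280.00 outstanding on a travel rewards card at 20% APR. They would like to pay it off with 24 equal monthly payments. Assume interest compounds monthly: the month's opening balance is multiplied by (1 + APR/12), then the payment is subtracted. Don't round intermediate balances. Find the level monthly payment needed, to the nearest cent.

Monthly rate r = 20%/12 = 1.66667% = 0.0166667.
Level-payment amortization: P = B₀·r / (1 − (1+r)^(−n)) = 8280.00·0.0166667 / (1 − 1.01667^(−24)).
Denominator 1 − (1+r)^(−24) = 0.327466428.
P = 138 / 0.327466428 ≈ 421.42.

€421.42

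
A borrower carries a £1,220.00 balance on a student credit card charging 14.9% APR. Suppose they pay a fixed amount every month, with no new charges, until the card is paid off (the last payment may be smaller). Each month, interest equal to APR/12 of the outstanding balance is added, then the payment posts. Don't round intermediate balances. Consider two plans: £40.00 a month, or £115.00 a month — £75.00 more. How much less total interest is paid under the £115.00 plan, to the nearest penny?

Monthly rate r = 14.9%/12 = 1.24167% = 0.0124167.
At £40.00/mo: n = ⌈−ln(1 − rB₀/P)/ln(1+r)⌉ = 39 payments (last £22.84); total interest = total paid − £1,220.00 = £322.84.
At £115.00/mo: 12 payments (last £51.47); total interest £96.47.
Interest saved = £322.84 − £96.47 = £226.37.

£226.37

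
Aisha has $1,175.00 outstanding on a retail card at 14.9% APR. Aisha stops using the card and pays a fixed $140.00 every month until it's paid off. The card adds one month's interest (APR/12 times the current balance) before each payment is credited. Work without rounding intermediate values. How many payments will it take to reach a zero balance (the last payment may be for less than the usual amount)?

9 months

Monthly rate r = 14.9%/12 = 1.24167% = 0.0124167.
Recurrence: B ← B·(1+r) − $140.00.
Month 1: interest $14.59; balance after payment $1,049.59.
Month 2: interest $13.03; balance after payment $922.62.
Closed form: n = −ln(1 − rB₀/P)/ln(1+r) = −ln(0.89579)/ln(1.01242) ≈ 8.918, so the balance reaches zero during payment 9.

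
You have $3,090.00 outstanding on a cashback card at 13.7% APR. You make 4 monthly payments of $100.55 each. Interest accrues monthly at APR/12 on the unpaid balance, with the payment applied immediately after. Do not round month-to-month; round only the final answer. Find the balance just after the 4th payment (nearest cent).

$2,824.40

Monthly rate r = 13.7%/12 = 1.14167% = 0.0114167.
Each month: B ← B·(1+r) − $100.55.
Month 1: interest $35.28; balance after payment $3,024.73.
Month 2: interest $34.53; balance after payment $2,958.71.
Month 3: interest $33.78; balance after payment $2,891.94.
Month 4: interest $33.02; balance after payment $2,824.40.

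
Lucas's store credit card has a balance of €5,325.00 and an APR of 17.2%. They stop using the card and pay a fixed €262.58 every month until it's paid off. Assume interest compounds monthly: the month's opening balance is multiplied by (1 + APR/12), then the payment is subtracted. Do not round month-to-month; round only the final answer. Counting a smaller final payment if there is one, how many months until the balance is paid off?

25 months

Monthly rate r = 17.2%/12 = 1.43333% = 0.0143333.
Recurrence: B ← B·(1+r) − €262.58.
Month 1: interest €76.33; balance after payment €5,138.74.
Month 2: interest €73.66; balance after payment €4,949.82.
Closed form: n = −ln(1 − rB₀/P)/ln(1+r) = −ln(0.70933)/ln(1.01433) ≈ 24.132, so the balance reaches zero during payment 25.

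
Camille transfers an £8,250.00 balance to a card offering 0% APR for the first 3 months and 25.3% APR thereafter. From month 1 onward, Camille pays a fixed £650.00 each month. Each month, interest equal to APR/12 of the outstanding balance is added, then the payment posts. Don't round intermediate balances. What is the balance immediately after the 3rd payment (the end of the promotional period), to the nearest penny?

£6,300.00

Promo months 1–3 at r₀ = 0%/12 = 0; months 4+ at r₁ = 25.3%/12 = 0.0210833.
After month 3 (no interest yet): B = £8,250.00 − 3·£650.00 = £6,300.00.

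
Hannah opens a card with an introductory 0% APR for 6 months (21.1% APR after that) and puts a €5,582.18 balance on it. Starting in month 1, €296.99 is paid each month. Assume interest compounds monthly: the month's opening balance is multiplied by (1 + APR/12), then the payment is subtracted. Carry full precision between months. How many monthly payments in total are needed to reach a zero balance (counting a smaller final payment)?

Promo months 1–6 at r₀ = 0%/12 = 0; months 7+ at r₁ = 21.1%/12 = 0.0175833.
After month 6 (no interest yet): B = €5,582.18 − 6·€296.99 = €3,800.24.
Then at r₁ with €296.99/mo: n₂ = −ln(1 − r₁·B/P)/ln(1+r₁) ≈ 14.62 → 15 more payments.

21 payments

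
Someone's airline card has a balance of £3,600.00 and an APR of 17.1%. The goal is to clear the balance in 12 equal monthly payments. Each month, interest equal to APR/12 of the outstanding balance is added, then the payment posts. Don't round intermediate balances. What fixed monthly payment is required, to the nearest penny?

Monthly rate r = 17.1%/12 = 1.425% = 0.01425.
Level-payment amortization: P = B₀·r / (1 − (1+r)^(−n)) = 3600.00·0.01425 / (1 − 1.01425^(−12)).
Denominator 1 − (1+r)^(−12) = 0.156160592.
P = 51.3 / 0.156160592 ≈ 328.51.

£328.51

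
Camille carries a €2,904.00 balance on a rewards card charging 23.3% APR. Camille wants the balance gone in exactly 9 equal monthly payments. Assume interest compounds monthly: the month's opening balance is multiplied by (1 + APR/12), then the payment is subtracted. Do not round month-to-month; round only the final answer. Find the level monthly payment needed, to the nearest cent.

Monthly rate r = 23.3%/12 = 1.94167% = 0.0194167.
Level-payment amortization: P = B₀·r / (1 − (1+r)^(−n)) = 2904.00·0.0194167 / (1 − 1.01942^(−9)).
Denominator 1 − (1+r)^(−9) = 0.158925564.
P = 56.386 / 0.158925564 ≈ 354.80.

€354.80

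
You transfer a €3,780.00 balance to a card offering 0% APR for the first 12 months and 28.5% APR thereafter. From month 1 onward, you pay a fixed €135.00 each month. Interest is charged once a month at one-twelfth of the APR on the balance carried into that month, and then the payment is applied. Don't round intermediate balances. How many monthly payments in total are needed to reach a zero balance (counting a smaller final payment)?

33 payments

Promo months 1–12 at r₀ = 0%/12 = 0; months 13+ at r₁ = 28.5%/12 = 0.02375.
After month 12 (no interest yet): B = €3,780.00 − 12·€135.00 = €2,160.00.
Then at r₁ with €135.00/mo: n₂ = −ln(1 − r₁·B/P)/ln(1+r₁) ≈ 20.37 → 21 more payments.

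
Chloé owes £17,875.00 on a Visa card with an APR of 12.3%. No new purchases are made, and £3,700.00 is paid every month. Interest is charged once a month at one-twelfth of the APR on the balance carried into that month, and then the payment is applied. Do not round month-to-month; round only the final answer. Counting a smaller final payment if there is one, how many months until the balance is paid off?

5 months

Monthly rate r = 12.3%/12 = 1.025% = 0.01025.
Recurrence: B ← B·(1+r) − £3,700.00.
Month 1: interest £183.22; balance after payment £14,358.22.
Month 2: interest £147.17; balance after payment £10,805.39.
Month 3: interest £110.76; balance after payment £7,216.15.
Month 4: interest £73.97; balance after payment £3,590.11.
Month 5: interest £36.80; balance after payment £0.00.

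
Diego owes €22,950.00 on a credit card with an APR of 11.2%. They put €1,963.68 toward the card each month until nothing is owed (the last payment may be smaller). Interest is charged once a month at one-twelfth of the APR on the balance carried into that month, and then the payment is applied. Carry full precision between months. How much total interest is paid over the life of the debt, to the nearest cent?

€1,466.36

Monthly rate r = 11.2%/12 = 0.933333% = 0.00933333.
Payoff takes n = ⌈−ln(1 − rB₀/P)/ln(1+r)⌉ = ⌈12.433⌉ = 13 payments; the last is €852.20.
Total paid = 12·€1,963.68 + €852.20 = €24,416.36.
Total interest = total paid − principal = €24,416.36 − €22,950.00 = €1,466.36.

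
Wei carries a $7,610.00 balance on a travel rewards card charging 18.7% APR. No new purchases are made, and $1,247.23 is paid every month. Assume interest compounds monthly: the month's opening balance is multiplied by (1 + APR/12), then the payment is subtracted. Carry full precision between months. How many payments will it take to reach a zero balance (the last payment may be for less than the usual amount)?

7 payments

Monthly rate r = 18.7%/12 = 1.55833% = 0.0155833.
Recurrence: B ← B·(1+r) − $1,247.23.
Month 1: interest $118.59; balance after payment $6,481.36.
Month 2: interest $101.00; balance after payment $5,335.13.
Closed form: n = −ln(1 − rB₀/P)/ln(1+r) = −ln(0.90492)/ln(1.01558) ≈ 6.461, so the balance reaches zero during payment 7.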